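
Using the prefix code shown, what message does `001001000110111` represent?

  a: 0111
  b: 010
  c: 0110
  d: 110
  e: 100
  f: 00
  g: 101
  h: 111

Read left to right; each codeword is recognised as soon as it completes (prefix code):
  00→f | 100→e | 100→e | 0110→c | 111→h
Decoded message: feech

feech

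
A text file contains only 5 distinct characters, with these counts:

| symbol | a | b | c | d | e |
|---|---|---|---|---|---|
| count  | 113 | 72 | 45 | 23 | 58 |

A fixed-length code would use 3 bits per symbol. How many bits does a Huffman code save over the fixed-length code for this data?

243

Fixed-length: 3 bits × 311 symbols = 933 bits.
Huffman merges:
merge d(23) and c(45): 68
merge e(58) and 68: 126
merge b(72) and a(113): 185
merge 126 and 185: 311
Huffman total = 68 + 126 + 185 + 311 = 690 bits.
Saving = 933 − 690 = 243 bits.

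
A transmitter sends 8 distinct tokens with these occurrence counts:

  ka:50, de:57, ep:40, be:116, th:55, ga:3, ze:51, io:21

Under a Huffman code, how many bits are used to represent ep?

3

Huffman merges, smallest pair first:
combine ga(3), io(21) → 24
combine 24, ep(40) → 64
combine ka(50), ze(51) → 101
combine th(55), de(57) → 112
combine 64, 101 → 165
combine 112, be(116) → 228
combine 165, 228 → 393
ep's leaf is at depth 3, giving a 3-bit codeword.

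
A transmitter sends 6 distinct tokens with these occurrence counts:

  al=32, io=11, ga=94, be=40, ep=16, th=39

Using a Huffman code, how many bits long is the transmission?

Greedily combine the two least-frequent nodes:
io(11) + ep(16) → 27
27 + al(32) → 59
th(39) + be(40) → 79
59 + 79 → 138
ga(94) + 138 → 232
The encoded length is the sum of every internal node's weight: 27 + 59 + 79 + 138 + 232 = 535 bits.

535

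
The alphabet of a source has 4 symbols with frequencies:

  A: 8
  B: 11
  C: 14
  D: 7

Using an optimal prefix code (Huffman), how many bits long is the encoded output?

80

Greedily combine the two least-frequent nodes:
merge D(7) and A(8): 15
merge B(11) and C(14): 25
merge 15 and 25: 40
The encoded length is the sum of every internal node's weight: 15 + 25 + 40 = 80 bits.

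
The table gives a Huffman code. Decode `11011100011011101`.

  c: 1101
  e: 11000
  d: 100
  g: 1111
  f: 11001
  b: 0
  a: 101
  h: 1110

cecc

Read left to right; each codeword is recognised as soon as it completes (prefix code):
  1101→c | 11000→e | 1101→c | 1101→c
Decoded message: cecc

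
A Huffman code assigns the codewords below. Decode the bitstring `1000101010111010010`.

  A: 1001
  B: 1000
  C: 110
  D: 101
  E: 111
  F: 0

BDFDCAF

Read left to right; each codeword is recognised as soon as it completes (prefix code):
  1000→B | 101→D | 0→F | 101→D | 110→C | 1001→A | 0→F
Decoded message: BDFDCAF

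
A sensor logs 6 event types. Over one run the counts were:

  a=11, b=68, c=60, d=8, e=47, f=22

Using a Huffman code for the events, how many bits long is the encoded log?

492

Merge the two smallest weights repeatedly:
d(8) + a(11) → 19
19 + f(22) → 41
41 + e(47) → 88
c(60) + b(68) → 128
88 + 128 → 216
Total encoded bits = sum of merged weights = 19 + 41 + 88 + 128 + 216 = 492.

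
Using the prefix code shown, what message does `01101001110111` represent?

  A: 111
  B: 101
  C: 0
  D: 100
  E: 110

CEDACA

Read left to right; each codeword is recognised as soon as it completes (prefix code):
  0→C | 110→E | 100→D | 111→A | 0→C | 111→A
Decoded message: CEDACA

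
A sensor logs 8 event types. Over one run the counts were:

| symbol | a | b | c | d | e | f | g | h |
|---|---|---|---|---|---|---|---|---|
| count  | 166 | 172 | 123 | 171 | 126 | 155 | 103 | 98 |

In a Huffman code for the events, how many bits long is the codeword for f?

Build the tree from the bottom:
combine h(98), g(103) → 201
combine c(123), e(126) → 249
combine f(155), a(166) → 321
combine d(171), b(172) → 343
combine 201, 249 → 450
combine 321, 343 → 664
combine 450, 664 → 1114
f's leaf is at depth 3, giving a 3-bit codeword.

3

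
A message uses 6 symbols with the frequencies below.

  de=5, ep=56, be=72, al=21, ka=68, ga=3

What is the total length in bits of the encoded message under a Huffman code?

Merge the two smallest weights repeatedly:
combine ga(3), de(5) → 8
combine 8, al(21) → 29
combine 29, ep(56) → 85
combine ka(68), be(72) → 140
combine 85, 140 → 225
The encoded length is the sum of every internal node's weight: 8 + 29 + 85 + 140 + 225 = 487 bits.

487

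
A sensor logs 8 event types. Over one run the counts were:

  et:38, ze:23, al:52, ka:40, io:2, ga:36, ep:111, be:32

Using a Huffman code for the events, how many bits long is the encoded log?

916

Build the Huffman tree bottom-up:
merge io(2) and ze(23): 25
merge 25 and be(32): 57
merge ga(36) and et(38): 74
merge ka(40) and al(52): 92
merge 57 and 74: 131
merge 92 and ep(111): 203
merge 131 and 203: 334
Each symbol's bit-cost is frequency × depth; summing gives 916 bits (equivalently 25 + 57 + 74 + 92 + 131 + 203 + 334).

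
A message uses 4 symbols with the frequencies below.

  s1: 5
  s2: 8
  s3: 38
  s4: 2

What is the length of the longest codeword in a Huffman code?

3

Merge the two lowest-weight nodes at each step:
merge s4(2) and s1(5): 7
merge 7 and s2(8): 15
merge 15 and s3(38): 53
The rarest symbols sit at the bottom; the longest codeword is 3 bits.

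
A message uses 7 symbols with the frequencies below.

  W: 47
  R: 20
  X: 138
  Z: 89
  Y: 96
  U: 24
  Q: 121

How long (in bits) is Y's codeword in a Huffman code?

2

Build the tree from the bottom:
R(20) + U(24) → 44
44 + W(47) → 91
Z(89) + 91 → 180
Y(96) + Q(121) → 217
X(138) + 180 → 318
217 + 318 → 535
Y's leaf is at depth 2, giving a 2-bit codeword.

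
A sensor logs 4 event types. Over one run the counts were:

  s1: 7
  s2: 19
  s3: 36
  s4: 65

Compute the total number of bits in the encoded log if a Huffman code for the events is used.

215

Merge the two smallest weights repeatedly:
merge s1(7) and s2(19): 26
merge 26 and s3(36): 62
merge 62 and s4(65): 127
The encoded length is the sum of every internal node's weight: 26 + 62 + 127 = 215 bits.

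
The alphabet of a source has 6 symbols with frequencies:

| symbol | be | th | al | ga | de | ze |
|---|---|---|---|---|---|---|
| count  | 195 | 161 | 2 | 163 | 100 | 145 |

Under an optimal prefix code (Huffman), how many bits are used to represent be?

Build the tree from the bottom:
combine al(2), de(100) → 102
combine 102, ze(145) → 247
combine th(161), ga(163) → 324
combine be(195), 247 → 442
combine 324, 442 → 766
be sits 2 levels below the root, so its codeword is 2 bits.

2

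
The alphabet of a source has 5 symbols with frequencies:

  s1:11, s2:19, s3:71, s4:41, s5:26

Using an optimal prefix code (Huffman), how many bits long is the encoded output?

Build the Huffman tree bottom-up:
combine s1(11), s2(19) → 30
combine s5(26), 30 → 56
combine s4(41), 56 → 97
combine s3(71), 97 → 168
Each symbol's bit-cost is frequency × depth; summing gives 351 bits (equivalently 30 + 56 + 97 + 168).

351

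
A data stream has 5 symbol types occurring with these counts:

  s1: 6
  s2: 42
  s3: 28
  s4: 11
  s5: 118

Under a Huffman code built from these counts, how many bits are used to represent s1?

Repeatedly merge the two smallest:
merge s1(6) and s4(11): 17
merge 17 and s3(28): 45
merge s2(42) and 45: 87
merge 87 and s5(118): 205
s1's leaf is at depth 4, giving a 4-bit codeword.

4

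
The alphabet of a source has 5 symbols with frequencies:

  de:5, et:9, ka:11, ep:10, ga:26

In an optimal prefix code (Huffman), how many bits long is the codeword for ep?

3

Huffman merges, smallest pair first:
merge de(5) and et(9): 14
merge ep(10) and ka(11): 21
merge 14 and 21: 35
merge ga(26) and 35: 61
The subtree containing ep is merged 3 times, so code length = 3.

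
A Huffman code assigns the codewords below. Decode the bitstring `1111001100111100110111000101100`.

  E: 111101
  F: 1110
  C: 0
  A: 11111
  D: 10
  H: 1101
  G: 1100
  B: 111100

BGBHGCDG

Read left to right; each codeword is recognised as soon as it completes (prefix code):
  111100→B | 1100→G | 111100→B | 1101→H | 1100→G | 0→C | 10→D | 1100→G
Decoded message: BGBHGCDG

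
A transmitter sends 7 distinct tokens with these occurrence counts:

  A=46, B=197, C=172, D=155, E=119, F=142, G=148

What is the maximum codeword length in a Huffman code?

Merge the two lowest-weight nodes at each step:
merge A(46) and E(119): 165
merge F(142) and G(148): 290
merge D(155) and 165: 320
merge C(172) and B(197): 369
merge 290 and 320: 610
merge 369 and 610: 979
The first pair merged (A, E) ends up deepest, at depth 4.

4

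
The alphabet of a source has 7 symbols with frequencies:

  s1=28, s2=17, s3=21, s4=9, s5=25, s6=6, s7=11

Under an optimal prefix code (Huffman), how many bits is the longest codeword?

4

Merge the two lowest-weight nodes at each step:
s6(6) + s4(9) → 15
s7(11) + 15 → 26
s2(17) + s3(21) → 38
s5(25) + 26 → 51
s1(28) + 38 → 66
51 + 66 → 117
The rarest symbols sit at the bottom; the longest codeword is 4 bits.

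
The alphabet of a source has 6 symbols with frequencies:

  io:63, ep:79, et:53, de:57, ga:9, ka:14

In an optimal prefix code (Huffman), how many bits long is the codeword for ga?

Huffman merges, smallest pair first:
ga(9) + ka(14) → 23
23 + et(53) → 76
de(57) + io(63) → 120
76 + ep(79) → 155
120 + 155 → 275
ga's leaf is at depth 4, giving a 4-bit codeword.

4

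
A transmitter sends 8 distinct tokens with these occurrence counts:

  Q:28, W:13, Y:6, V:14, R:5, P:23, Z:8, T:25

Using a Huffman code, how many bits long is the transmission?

Merge the two smallest weights repeatedly:
combine R(5), Y(6) → 11
combine Z(8), 11 → 19
combine W(13), V(14) → 27
combine 19, P(23) → 42
combine T(25), 27 → 52
combine Q(28), 42 → 70
combine 52, 70 → 122
Total encoded bits = sum of merged weights = 11 + 19 + 27 + 42 + 52 + 70 + 122 = 343.

343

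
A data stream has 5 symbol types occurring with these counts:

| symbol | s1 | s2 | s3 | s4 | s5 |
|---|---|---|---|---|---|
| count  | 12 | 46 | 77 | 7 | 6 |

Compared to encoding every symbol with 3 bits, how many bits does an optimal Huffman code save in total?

Fixed-length: 3 bits × 148 symbols = 444 bits.
Huffman merges:
combine s5(6), s4(7) → 13
combine s1(12), 13 → 25
combine 25, s2(46) → 71
combine 71, s3(77) → 148
Huffman total = 13 + 25 + 71 + 148 = 257 bits.
Saving = 444 − 257 = 187 bits.

187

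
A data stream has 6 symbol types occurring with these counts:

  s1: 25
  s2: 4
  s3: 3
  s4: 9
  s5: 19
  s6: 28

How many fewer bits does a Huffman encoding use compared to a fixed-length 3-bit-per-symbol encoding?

Fixed-length: 3 bits × 88 symbols = 264 bits.
Huffman merges:
merge s3(3) and s2(4): 7
merge 7 and s4(9): 16
merge 16 and s5(19): 35
merge s1(25) and s6(28): 53
merge 35 and 53: 88
Huffman total = 7 + 16 + 35 + 53 + 88 = 199 bits.
Saving = 264 − 199 = 65 bits.

65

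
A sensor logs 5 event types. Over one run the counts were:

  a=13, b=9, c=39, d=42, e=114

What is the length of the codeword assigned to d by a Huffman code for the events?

2

Repeatedly merge the two smallest:
b(9) + a(13) → 22
22 + c(39) → 61
d(42) + 61 → 103
103 + e(114) → 217
The subtree containing d is merged 2 times, so code length = 2.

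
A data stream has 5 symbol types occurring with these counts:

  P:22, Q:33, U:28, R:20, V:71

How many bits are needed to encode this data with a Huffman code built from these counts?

380

Build the Huffman tree bottom-up:
combine R(20), P(22) → 42
combine U(28), Q(33) → 61
combine 42, 61 → 103
combine V(71), 103 → 174
Each symbol's bit-cost is frequency × depth; summing gives 380 bits (equivalently 42 + 61 + 103 + 174).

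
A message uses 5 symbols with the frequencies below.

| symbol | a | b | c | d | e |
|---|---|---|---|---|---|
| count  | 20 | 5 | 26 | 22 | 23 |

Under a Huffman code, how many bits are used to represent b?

Build the tree from the bottom:
combine b(5), a(20) → 25
combine d(22), e(23) → 45
combine 25, c(26) → 51
combine 45, 51 → 96
b's leaf is at depth 3, giving a 3-bit codeword.

3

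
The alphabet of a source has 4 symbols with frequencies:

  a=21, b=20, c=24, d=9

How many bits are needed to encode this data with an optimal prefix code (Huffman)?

Merge the two smallest weights repeatedly:
combine d(9), b(20) → 29
combine a(21), c(24) → 45
combine 29, 45 → 74
The encoded length is the sum of every internal node's weight: 29 + 45 + 74 = 148 bits.

148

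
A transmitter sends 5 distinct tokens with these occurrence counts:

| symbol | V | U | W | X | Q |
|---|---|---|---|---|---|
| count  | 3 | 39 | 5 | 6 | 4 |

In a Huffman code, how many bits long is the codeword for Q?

3

Huffman merges, smallest pair first:
combine V(3), Q(4) → 7
combine W(5), X(6) → 11
combine 7, 11 → 18
combine 18, U(39) → 57
Q's leaf is at depth 3, giving a 3-bit codeword.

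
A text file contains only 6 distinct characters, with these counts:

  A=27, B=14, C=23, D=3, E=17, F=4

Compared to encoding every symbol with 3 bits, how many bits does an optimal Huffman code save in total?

Fixed-length: 3 bits × 88 symbols = 264 bits.
Huffman merges:
combine D(3), F(4) → 7
combine 7, B(14) → 21
combine E(17), 21 → 38
combine C(23), A(27) → 50
combine 38, 50 → 88
Huffman total = 7 + 21 + 38 + 50 + 88 = 204 bits.
Saving = 264 − 204 = 60 bits.

60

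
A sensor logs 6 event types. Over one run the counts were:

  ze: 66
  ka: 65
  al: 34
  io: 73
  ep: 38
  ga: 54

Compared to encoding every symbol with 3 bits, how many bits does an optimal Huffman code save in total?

139

Fixed-length: 3 bits × 330 symbols = 990 bits.
Huffman merges:
merge al(34) and ep(38): 72
merge ga(54) and ka(65): 119
merge ze(66) and 72: 138
merge io(73) and 119: 192
merge 138 and 192: 330
Huffman total = 72 + 119 + 138 + 192 + 330 = 851 bits.
Saving = 990 − 851 = 139 bits.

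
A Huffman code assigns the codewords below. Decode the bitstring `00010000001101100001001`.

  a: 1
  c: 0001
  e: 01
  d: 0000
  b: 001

cdbaeadab

Read left to right; each codeword is recognised as soon as it completes (prefix code):
  0001→c | 0000→d | 001→b | 1→a | 01→e | 1→a | 0000→d | 1→a | 001→b
Decoded message: cdbaeadab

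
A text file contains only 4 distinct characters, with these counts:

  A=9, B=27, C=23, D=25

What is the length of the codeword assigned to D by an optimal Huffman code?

2

Build the tree from the bottom:
merge A(9) and C(23): 32
merge D(25) and B(27): 52
merge 32 and 52: 84
D's leaf is at depth 2, giving a 2-bit codeword.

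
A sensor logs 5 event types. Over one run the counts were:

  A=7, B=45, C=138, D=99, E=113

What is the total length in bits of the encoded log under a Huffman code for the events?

856

Merge the two smallest weights repeatedly:
merge A(7) and B(45): 52
merge 52 and D(99): 151
merge E(113) and C(138): 251
merge 151 and 251: 402
Total encoded bits = sum of merged weights = 52 + 151 + 251 + 402 = 856.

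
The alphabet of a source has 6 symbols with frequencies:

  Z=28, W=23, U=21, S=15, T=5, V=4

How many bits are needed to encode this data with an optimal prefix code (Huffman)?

Greedily combine the two least-frequent nodes:
merge V(4) and T(5): 9
merge 9 and S(15): 24
merge U(21) and W(23): 44
merge 24 and Z(28): 52
merge 44 and 52: 96
Total encoded bits = sum of merged weights = 9 + 24 + 44 + 52 + 96 = 225.

225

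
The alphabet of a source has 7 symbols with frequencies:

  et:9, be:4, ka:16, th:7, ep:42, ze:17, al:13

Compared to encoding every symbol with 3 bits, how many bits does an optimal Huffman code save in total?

53

Fixed-length: 3 bits × 108 symbols = 324 bits.
Huffman merges:
combine be(4), th(7) → 11
combine et(9), 11 → 20
combine al(13), ka(16) → 29
combine ze(17), 20 → 37
combine 29, 37 → 66
combine ep(42), 66 → 108
Huffman total = 11 + 20 + 29 + 37 + 66 + 108 = 271 bits.
Saving = 324 − 271 = 53 bits.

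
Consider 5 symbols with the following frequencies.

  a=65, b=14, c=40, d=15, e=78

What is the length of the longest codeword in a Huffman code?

4

Merge the two lowest-weight nodes at each step:
combine b(14), d(15) → 29
combine 29, c(40) → 69
combine a(65), 69 → 134
combine e(78), 134 → 212
The rarest symbols sit at the bottom; the longest codeword is 4 bits.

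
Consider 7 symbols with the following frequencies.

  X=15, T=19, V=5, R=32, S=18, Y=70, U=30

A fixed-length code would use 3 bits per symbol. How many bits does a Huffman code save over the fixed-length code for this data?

Fixed-length: 3 bits × 189 symbols = 567 bits.
Huffman merges:
V(5) + X(15) → 20
S(18) + T(19) → 37
20 + U(30) → 50
R(32) + 37 → 69
50 + 69 → 119
Y(70) + 119 → 189
Huffman total = 20 + 37 + 50 + 69 + 119 + 189 = 484 bits.
Saving = 567 − 484 = 83 bits.

83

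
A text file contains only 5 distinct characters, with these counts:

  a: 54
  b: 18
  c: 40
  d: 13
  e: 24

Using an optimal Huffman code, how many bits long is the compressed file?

Build the Huffman tree bottom-up:
combine d(13), b(18) → 31
combine e(24), 31 → 55
combine c(40), a(54) → 94
combine 55, 94 → 149
The encoded length is the sum of every internal node's weight: 31 + 55 + 94 + 149 = 329 bits.

329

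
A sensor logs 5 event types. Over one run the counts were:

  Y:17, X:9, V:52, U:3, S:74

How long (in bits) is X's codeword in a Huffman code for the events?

Build the tree from the bottom:
combine U(3), X(9) → 12
combine 12, Y(17) → 29
combine 29, V(52) → 81
combine S(74), 81 → 155
The subtree containing X is merged 4 times, so code length = 4.

4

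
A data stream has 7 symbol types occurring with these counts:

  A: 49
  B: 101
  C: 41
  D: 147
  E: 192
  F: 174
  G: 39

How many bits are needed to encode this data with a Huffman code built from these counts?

Greedily combine the two least-frequent nodes:
merge G(39) and C(41): 80
merge A(49) and 80: 129
merge B(101) and 129: 230
merge D(147) and F(174): 321
merge E(192) and 230: 422
merge 321 and 422: 743
Each symbol's bit-cost is frequency × depth; summing gives 1925 bits (equivalently 80 + 129 + 230 + 321 + 422 + 743).

1925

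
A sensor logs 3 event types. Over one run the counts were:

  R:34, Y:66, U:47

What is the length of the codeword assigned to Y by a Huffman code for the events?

Repeatedly merge the two smallest:
R(34) + U(47) → 81
Y(66) + 81 → 147
Y is a child of the root — depth 1, so its codeword is a single bit.

1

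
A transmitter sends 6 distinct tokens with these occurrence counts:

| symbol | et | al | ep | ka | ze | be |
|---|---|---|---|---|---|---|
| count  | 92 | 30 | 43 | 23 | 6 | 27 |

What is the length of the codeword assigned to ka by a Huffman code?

Build the tree from the bottom:
combine ze(6), ka(23) → 29
combine be(27), 29 → 56
combine al(30), ep(43) → 73
combine 56, 73 → 129
combine et(92), 129 → 221
ka's leaf is at depth 4, giving a 4-bit codeword.

4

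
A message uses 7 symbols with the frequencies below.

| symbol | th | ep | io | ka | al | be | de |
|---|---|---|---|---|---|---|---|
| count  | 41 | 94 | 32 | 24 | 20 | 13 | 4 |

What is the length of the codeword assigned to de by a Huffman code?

5

Repeatedly merge the two smallest:
de(4) + be(13) → 17
17 + al(20) → 37
ka(24) + io(32) → 56
37 + th(41) → 78
56 + 78 → 134
ep(94) + 134 → 228
de's leaf is at depth 5, giving a 5-bit codeword.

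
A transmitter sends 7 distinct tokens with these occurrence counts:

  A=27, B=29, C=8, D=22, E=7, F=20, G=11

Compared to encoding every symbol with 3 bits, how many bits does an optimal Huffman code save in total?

Fixed-length: 3 bits × 124 symbols = 372 bits.
Huffman merges:
merge E(7) and C(8): 15
merge G(11) and 15: 26
merge F(20) and D(22): 42
merge 26 and A(27): 53
merge B(29) and 42: 71
merge 53 and 71: 124
Huffman total = 15 + 26 + 42 + 53 + 71 + 124 = 331 bits.
Saving = 372 − 331 = 41 bits.

41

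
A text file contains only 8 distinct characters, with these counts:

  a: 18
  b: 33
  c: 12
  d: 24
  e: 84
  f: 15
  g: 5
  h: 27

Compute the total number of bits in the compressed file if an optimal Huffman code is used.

577

Build the Huffman tree bottom-up:
merge g(5) and c(12): 17
merge f(15) and 17: 32
merge a(18) and d(24): 42
merge h(27) and 32: 59
merge b(33) and 42: 75
merge 59 and 75: 134
merge e(84) and 134: 218
Total encoded bits = sum of merged weights = 17 + 32 + 42 + 59 + 75 + 134 + 218 = 577.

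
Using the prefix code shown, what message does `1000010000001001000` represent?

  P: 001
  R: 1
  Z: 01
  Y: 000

RYZYYRPY

Read left to right; each codeword is recognised as soon as it completes (prefix code):
  1→R | 000→Y | 01→Z | 000→Y | 000→Y | 1→R | 001→P | 000→Y
Decoded message: RYZYYRPY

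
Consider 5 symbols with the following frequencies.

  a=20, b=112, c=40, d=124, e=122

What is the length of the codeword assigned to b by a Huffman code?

2

Build the tree from the bottom:
merge a(20) and c(40): 60
merge 60 and b(112): 172
merge e(122) and d(124): 246
merge 172 and 246: 418
The subtree containing b is merged 2 times, so code length = 2.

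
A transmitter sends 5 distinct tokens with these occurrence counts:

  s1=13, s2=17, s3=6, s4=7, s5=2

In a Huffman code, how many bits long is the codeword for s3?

4

Huffman merges, smallest pair first:
combine s5(2), s3(6) → 8
combine s4(7), 8 → 15
combine s1(13), 15 → 28
combine s2(17), 28 → 45
The subtree containing s3 is merged 4 times, so code length = 4.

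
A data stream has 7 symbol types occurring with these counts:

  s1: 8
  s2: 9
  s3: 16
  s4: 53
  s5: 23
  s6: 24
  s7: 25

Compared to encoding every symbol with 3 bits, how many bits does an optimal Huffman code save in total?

Fixed-length: 3 bits × 158 symbols = 474 bits.
Huffman merges:
s1(8) + s2(9) → 17
s3(16) + 17 → 33
s5(23) + s6(24) → 47
s7(25) + 33 → 58
47 + s4(53) → 100
58 + 100 → 158
Huffman total = 17 + 33 + 47 + 58 + 100 + 158 = 413 bits.
Saving = 474 − 413 = 61 bits.

61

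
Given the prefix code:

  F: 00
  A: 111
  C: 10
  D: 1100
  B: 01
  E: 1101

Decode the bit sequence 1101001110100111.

EFABFA

Read left to right; each codeword is recognised as soon as it completes (prefix code):
  1101→E | 00→F | 111→A | 01→B | 00→F | 111→A
Decoded message: EFABFA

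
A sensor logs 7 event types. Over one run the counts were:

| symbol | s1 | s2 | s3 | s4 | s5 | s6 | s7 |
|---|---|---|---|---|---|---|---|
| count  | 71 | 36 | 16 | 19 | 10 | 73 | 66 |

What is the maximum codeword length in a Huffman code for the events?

5

Merge the two lowest-weight nodes at each step:
s5(10) + s3(16) → 26
s4(19) + 26 → 45
s2(36) + 45 → 81
s7(66) + s1(71) → 137
s6(73) + 81 → 154
137 + 154 → 291
The first pair merged (s5, s3) ends up deepest, at depth 5.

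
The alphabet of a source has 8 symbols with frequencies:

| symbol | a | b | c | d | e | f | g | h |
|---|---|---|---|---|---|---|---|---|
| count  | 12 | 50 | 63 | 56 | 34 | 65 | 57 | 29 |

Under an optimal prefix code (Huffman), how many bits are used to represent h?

4

Huffman merges, smallest pair first:
combine a(12), h(29) → 41
combine e(34), 41 → 75
combine b(50), d(56) → 106
combine g(57), c(63) → 120
combine f(65), 75 → 140
combine 106, 120 → 226
combine 140, 226 → 366
The subtree containing h is merged 4 times, so code length = 4.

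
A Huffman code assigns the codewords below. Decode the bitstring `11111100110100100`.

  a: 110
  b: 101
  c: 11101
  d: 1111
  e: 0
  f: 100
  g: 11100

Read left to right; each codeword is recognised as soon as it completes (prefix code):
  1111→d | 110→a | 0→e | 110→a | 100→f | 100→f
Decoded message: daeaff

daeaff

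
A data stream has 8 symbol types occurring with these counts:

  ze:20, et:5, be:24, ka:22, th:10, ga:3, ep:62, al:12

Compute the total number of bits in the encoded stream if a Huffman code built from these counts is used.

Greedily combine the two least-frequent nodes:
combine ga(3), et(5) → 8
combine 8, th(10) → 18
combine al(12), 18 → 30
combine ze(20), ka(22) → 42
combine be(24), 30 → 54
combine 42, 54 → 96
combine ep(62), 96 → 158
Total encoded bits = sum of merged weights = 8 + 18 + 30 + 42 + 54 + 96 + 158 = 406.

406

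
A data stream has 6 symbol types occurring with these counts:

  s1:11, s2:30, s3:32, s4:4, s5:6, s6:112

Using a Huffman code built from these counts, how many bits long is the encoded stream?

360

Merge the two smallest weights repeatedly:
s4(4) + s5(6) → 10
10 + s1(11) → 21
21 + s2(30) → 51
s3(32) + 51 → 83
83 + s6(112) → 195
The encoded length is the sum of every internal node's weight: 10 + 21 + 51 + 83 + 195 = 360 bits.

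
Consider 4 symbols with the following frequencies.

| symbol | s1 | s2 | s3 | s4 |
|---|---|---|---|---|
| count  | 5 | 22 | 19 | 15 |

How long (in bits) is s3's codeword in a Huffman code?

Build the tree from the bottom:
s1(5) + s4(15) → 20
s3(19) + 20 → 39
s2(22) + 39 → 61
The subtree containing s3 is merged 2 times, so code length = 2.

2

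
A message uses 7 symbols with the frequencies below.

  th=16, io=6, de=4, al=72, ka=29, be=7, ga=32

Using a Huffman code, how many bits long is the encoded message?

381

Greedily combine the two least-frequent nodes:
merge de(4) and io(6): 10
merge be(7) and 10: 17
merge th(16) and 17: 33
merge ka(29) and ga(32): 61
merge 33 and 61: 94
merge al(72) and 94: 166
Each symbol's bit-cost is frequency × depth; summing gives 381 bits (equivalently 10 + 17 + 33 + 61 + 94 + 166).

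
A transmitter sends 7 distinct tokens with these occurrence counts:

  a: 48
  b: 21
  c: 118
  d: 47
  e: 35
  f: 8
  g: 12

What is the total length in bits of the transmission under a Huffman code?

Merge the two smallest weights repeatedly:
merge f(8) and g(12): 20
merge 20 and b(21): 41
merge e(35) and 41: 76
merge d(47) and a(48): 95
merge 76 and 95: 171
merge c(118) and 171: 289
The encoded length is the sum of every internal node's weight: 20 + 41 + 76 + 95 + 171 + 289 = 692 bits.

692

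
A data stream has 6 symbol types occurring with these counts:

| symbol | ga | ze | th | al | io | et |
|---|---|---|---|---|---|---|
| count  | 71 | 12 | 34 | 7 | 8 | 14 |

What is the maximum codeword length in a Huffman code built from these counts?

4

Merge the two lowest-weight nodes at each step:
al(7) + io(8) → 15
ze(12) + et(14) → 26
15 + 26 → 41
th(34) + 41 → 75
ga(71) + 75 → 146
Maximum depth reached is 4.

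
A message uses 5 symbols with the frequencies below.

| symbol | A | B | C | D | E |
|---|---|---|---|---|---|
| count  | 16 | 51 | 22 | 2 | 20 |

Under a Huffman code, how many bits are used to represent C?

Huffman merges, smallest pair first:
merge D(2) and A(16): 18
merge 18 and E(20): 38
merge C(22) and 38: 60
merge B(51) and 60: 111
C's leaf is at depth 2, giving a 2-bit codeword.

2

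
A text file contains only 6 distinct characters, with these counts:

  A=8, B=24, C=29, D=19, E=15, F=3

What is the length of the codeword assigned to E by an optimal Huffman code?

Repeatedly merge the two smallest:
combine F(3), A(8) → 11
combine 11, E(15) → 26
combine D(19), B(24) → 43
combine 26, C(29) → 55
combine 43, 55 → 98
The subtree containing E is merged 3 times, so code length = 3.

3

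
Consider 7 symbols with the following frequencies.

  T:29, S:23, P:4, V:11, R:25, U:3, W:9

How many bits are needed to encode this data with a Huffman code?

Merge the two smallest weights repeatedly:
U(3) + P(4) → 7
7 + W(9) → 16
V(11) + 16 → 27
S(23) + R(25) → 48
27 + T(29) → 56
48 + 56 → 104
Total encoded bits = sum of merged weights = 7 + 16 + 27 + 48 + 56 + 104 = 258.

258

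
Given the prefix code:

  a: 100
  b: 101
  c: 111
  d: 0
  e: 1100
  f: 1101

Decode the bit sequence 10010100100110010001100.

Read left to right; each codeword is recognised as soon as it completes (prefix code):
  100→a | 101→b | 0→d | 0→d | 100→a | 1100→e | 100→a | 0→d | 1100→e
Decoded message: abddaeade

abddaeade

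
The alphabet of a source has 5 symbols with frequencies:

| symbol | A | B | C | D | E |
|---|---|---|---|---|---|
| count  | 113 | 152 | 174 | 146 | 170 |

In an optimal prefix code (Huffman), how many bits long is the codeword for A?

Repeatedly merge the two smallest:
combine A(113), D(146) → 259
combine B(152), E(170) → 322
combine C(174), 259 → 433
combine 322, 433 → 755
The subtree containing A is merged 3 times, so code length = 3.

3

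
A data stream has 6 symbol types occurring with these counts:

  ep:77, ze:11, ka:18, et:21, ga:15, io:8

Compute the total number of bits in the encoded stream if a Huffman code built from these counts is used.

315

Greedily combine the two least-frequent nodes:
combine io(8), ze(11) → 19
combine ga(15), ka(18) → 33
combine 19, et(21) → 40
combine 33, 40 → 73
combine 73, ep(77) → 150
Each symbol's bit-cost is frequency × depth; summing gives 315 bits (equivalently 19 + 33 + 40 + 73 + 150).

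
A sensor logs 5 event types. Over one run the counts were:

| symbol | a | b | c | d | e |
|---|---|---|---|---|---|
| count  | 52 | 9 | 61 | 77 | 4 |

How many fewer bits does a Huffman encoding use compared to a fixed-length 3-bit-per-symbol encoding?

Fixed-length: 3 bits × 203 symbols = 609 bits.
Huffman merges:
e(4) + b(9) → 13
13 + a(52) → 65
c(61) + 65 → 126
d(77) + 126 → 203
Huffman total = 13 + 65 + 126 + 203 = 407 bits.
Saving = 609 − 407 = 202 bits.

202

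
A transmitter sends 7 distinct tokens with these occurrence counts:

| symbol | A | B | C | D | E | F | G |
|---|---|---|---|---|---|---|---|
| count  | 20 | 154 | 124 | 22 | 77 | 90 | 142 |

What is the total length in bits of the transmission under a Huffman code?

1628

Merge the two smallest weights repeatedly:
A(20) + D(22) → 42
42 + E(77) → 119
F(90) + 119 → 209
C(124) + G(142) → 266
B(154) + 209 → 363
266 + 363 → 629
Each symbol's bit-cost is frequency × depth; summing gives 1628 bits (equivalently 42 + 119 + 209 + 266 + 363 + 629).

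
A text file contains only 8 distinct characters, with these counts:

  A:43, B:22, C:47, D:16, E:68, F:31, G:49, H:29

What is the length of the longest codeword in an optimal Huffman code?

4

Merge the two lowest-weight nodes at each step:
D(16) + B(22) → 38
H(29) + F(31) → 60
38 + A(43) → 81
C(47) + G(49) → 96
60 + E(68) → 128
81 + 96 → 177
128 + 177 → 305
The first pair merged (D, B) ends up deepest, at depth 4.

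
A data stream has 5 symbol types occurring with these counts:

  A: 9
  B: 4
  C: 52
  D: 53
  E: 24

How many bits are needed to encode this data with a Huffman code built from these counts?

281

Merge the two smallest weights repeatedly:
B(4) + A(9) → 13
13 + E(24) → 37
37 + C(52) → 89
D(53) + 89 → 142
The encoded length is the sum of every internal node's weight: 13 + 37 + 89 + 142 = 281 bits.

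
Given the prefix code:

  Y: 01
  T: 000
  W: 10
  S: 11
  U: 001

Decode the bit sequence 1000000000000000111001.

WTTTTUSU

Read left to right; each codeword is recognised as soon as it completes (prefix code):
  10→W | 000→T | 000→T | 000→T | 000→T | 001→U | 11→S | 001→U
Decoded message: WTTTTUSU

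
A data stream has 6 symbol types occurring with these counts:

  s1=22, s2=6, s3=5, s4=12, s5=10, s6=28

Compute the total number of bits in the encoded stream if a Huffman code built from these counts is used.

198

Merge the two smallest weights repeatedly:
s3(5) + s2(6) → 11
s5(10) + 11 → 21
s4(12) + 21 → 33
s1(22) + s6(28) → 50
33 + 50 → 83
The encoded length is the sum of every internal node's weight: 11 + 21 + 33 + 50 + 83 = 198 bits.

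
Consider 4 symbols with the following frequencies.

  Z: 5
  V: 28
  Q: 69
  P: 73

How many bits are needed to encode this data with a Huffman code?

Merge the two smallest weights repeatedly:
combine Z(5), V(28) → 33
combine 33, Q(69) → 102
combine P(73), 102 → 175
The encoded length is the sum of every internal node's weight: 33 + 102 + 175 = 310 bits.

310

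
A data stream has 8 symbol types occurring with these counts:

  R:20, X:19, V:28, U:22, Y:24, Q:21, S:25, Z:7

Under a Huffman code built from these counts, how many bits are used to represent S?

Repeatedly merge the two smallest:
Z(7) + X(19) → 26
R(20) + Q(21) → 41
U(22) + Y(24) → 46
S(25) + 26 → 51
V(28) + 41 → 69
46 + 51 → 97
69 + 97 → 166
The subtree containing S is merged 3 times, so code length = 3.

3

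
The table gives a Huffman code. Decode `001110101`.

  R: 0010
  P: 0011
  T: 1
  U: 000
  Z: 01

Read left to right; each codeword is recognised as soon as it completes (prefix code):
  0011→P | 1→T | 01→Z | 01→Z
Decoded message: PTZZ

PTZZ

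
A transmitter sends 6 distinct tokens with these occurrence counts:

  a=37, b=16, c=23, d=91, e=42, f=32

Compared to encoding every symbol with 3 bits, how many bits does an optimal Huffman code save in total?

Fixed-length: 3 bits × 241 symbols = 723 bits.
Huffman merges:
b(16) + c(23) → 39
f(32) + a(37) → 69
39 + e(42) → 81
69 + 81 → 150
d(91) + 150 → 241
Huffman total = 39 + 69 + 81 + 150 + 241 = 580 bits.
Saving = 723 − 580 = 143 bits.

143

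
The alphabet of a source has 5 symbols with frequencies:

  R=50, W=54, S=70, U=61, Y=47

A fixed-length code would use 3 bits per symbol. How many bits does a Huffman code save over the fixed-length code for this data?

Fixed-length: 3 bits × 282 symbols = 846 bits.
Huffman merges:
Y(47) + R(50) → 97
W(54) + U(61) → 115
S(70) + 97 → 167
115 + 167 → 282
Huffman total = 97 + 115 + 167 + 282 = 661 bits.
Saving = 846 − 661 = 185 bits.

185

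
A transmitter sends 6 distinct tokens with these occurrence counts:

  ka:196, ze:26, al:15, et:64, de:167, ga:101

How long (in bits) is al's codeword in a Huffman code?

4

Repeatedly merge the two smallest:
combine al(15), ze(26) → 41
combine 41, et(64) → 105
combine ga(101), 105 → 206
combine de(167), ka(196) → 363
combine 206, 363 → 569
The subtree containing al is merged 4 times, so code length = 4.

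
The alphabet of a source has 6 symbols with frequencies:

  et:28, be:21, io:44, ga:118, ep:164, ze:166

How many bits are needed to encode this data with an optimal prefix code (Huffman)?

1224

Build the Huffman tree bottom-up:
merge be(21) and et(28): 49
merge io(44) and 49: 93
merge 93 and ga(118): 211
merge ep(164) and ze(166): 330
merge 211 and 330: 541
Total encoded bits = sum of merged weights = 49 + 93 + 211 + 330 + 541 = 1224.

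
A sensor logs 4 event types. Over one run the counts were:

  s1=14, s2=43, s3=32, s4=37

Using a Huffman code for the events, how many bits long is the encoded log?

252

Merge the two smallest weights repeatedly:
combine s1(14), s3(32) → 46
combine s4(37), s2(43) → 80
combine 46, 80 → 126
The encoded length is the sum of every internal node's weight: 46 + 80 + 126 = 252 bits.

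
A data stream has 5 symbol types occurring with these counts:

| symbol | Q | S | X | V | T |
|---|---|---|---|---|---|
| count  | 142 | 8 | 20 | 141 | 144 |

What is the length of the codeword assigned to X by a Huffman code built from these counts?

Huffman merges, smallest pair first:
combine S(8), X(20) → 28
combine 28, V(141) → 169
combine Q(142), T(144) → 286
combine 169, 286 → 455
The subtree containing X is merged 3 times, so code length = 3.

3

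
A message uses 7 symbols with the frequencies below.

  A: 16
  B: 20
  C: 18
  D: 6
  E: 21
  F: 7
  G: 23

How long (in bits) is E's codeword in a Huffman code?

Repeatedly merge the two smallest:
combine D(6), F(7) → 13
combine 13, A(16) → 29
combine C(18), B(20) → 38
combine E(21), G(23) → 44
combine 29, 38 → 67
combine 44, 67 → 111
E's leaf is at depth 2, giving a 2-bit codeword.

2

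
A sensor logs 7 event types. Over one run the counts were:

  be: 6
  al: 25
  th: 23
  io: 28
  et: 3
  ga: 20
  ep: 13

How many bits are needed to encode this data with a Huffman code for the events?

Greedily combine the two least-frequent nodes:
merge et(3) and be(6): 9
merge 9 and ep(13): 22
merge ga(20) and 22: 42
merge th(23) and al(25): 48
merge io(28) and 42: 70
merge 48 and 70: 118
Each symbol's bit-cost is frequency × depth; summing gives 309 bits (equivalently 9 + 22 + 42 + 48 + 70 + 118).

309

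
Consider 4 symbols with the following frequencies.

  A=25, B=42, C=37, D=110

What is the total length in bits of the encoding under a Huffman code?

380

Build the Huffman tree bottom-up:
merge A(25) and C(37): 62
merge B(42) and 62: 104
merge 104 and D(110): 214
Total encoded bits = sum of merged weights = 62 + 104 + 214 = 380.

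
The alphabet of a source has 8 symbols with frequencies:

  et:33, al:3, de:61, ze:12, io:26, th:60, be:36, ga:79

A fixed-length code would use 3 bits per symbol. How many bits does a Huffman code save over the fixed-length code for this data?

84

Fixed-length: 3 bits × 310 symbols = 930 bits.
Huffman merges:
combine al(3), ze(12) → 15
combine 15, io(26) → 41
combine et(33), be(36) → 69
combine 41, th(60) → 101
combine de(61), 69 → 130
combine ga(79), 101 → 180
combine 130, 180 → 310
Huffman total = 15 + 41 + 69 + 101 + 130 + 180 + 310 = 846 bits.
Saving = 930 − 846 = 84 bits.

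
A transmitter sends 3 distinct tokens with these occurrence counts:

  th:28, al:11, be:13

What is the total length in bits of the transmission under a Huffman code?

76

Greedily combine the two least-frequent nodes:
combine al(11), be(13) → 24
combine 24, th(28) → 52
Total encoded bits = sum of merged weights = 24 + 52 = 76.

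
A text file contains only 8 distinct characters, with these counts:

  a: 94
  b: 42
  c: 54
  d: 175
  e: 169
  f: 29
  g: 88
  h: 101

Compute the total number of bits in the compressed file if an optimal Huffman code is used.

2108

Greedily combine the two least-frequent nodes:
merge f(29) and b(42): 71
merge c(54) and 71: 125
merge g(88) and a(94): 182
merge h(101) and 125: 226
merge e(169) and d(175): 344
merge 182 and 226: 408
merge 344 and 408: 752
The encoded length is the sum of every internal node's weight: 71 + 125 + 182 + 226 + 344 + 408 + 752 = 2108 bits.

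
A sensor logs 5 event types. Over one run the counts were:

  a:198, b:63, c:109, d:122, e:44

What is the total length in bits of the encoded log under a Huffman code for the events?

Greedily combine the two least-frequent nodes:
combine e(44), b(63) → 107
combine 107, c(109) → 216
combine d(122), a(198) → 320
combine 216, 320 → 536
The encoded length is the sum of every internal node's weight: 107 + 216 + 320 + 536 = 1179 bits.

1179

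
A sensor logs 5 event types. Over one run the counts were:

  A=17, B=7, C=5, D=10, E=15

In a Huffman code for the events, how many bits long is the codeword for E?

2

Huffman merges, smallest pair first:
C(5) + B(7) → 12
D(10) + 12 → 22
E(15) + A(17) → 32
22 + 32 → 54
E's leaf is at depth 2, giving a 2-bit codeword.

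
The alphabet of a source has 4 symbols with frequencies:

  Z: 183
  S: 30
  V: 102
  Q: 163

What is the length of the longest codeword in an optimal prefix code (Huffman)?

3

Merge the two lowest-weight nodes at each step:
merge S(30) and V(102): 132
merge 132 and Q(163): 295
merge Z(183) and 295: 478
The first pair merged (S, V) ends up deepest, at depth 3.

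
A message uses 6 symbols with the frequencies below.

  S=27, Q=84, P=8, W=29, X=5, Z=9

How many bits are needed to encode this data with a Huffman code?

Greedily combine the two least-frequent nodes:
merge X(5) and P(8): 13
merge Z(9) and 13: 22
merge 22 and S(27): 49
merge W(29) and 49: 78
merge 78 and Q(84): 162
Total encoded bits = sum of merged weights = 13 + 22 + 49 + 78 + 162 = 324.

324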